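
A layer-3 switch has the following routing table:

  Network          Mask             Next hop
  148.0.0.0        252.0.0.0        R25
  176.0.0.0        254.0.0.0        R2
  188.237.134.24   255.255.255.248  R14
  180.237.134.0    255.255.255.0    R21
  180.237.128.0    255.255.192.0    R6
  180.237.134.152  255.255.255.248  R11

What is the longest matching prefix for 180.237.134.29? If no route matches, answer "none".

Entries matching 180.237.134.29:
  180.237.128.0/18 (180.237.128.0 - 180.237.191.255)
  180.237.134.0/24 (180.237.134.0 - 180.237.134.255)
Most specific is 180.237.134.0/24.

180.237.134.0/24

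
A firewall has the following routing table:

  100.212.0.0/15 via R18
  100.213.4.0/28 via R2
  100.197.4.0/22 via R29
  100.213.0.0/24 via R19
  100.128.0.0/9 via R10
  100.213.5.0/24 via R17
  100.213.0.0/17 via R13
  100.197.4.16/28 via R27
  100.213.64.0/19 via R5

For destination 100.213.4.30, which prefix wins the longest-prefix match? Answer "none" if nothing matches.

Entries matching 100.213.4.30:
  100.128.0.0/9 (100.128.0.0 - 100.255.255.255)
  100.212.0.0/15 (100.212.0.0 - 100.213.255.255)
  100.213.0.0/17 (100.213.0.0 - 100.213.127.255)
Most specific is 100.213.0.0/17.

100.213.0.0/17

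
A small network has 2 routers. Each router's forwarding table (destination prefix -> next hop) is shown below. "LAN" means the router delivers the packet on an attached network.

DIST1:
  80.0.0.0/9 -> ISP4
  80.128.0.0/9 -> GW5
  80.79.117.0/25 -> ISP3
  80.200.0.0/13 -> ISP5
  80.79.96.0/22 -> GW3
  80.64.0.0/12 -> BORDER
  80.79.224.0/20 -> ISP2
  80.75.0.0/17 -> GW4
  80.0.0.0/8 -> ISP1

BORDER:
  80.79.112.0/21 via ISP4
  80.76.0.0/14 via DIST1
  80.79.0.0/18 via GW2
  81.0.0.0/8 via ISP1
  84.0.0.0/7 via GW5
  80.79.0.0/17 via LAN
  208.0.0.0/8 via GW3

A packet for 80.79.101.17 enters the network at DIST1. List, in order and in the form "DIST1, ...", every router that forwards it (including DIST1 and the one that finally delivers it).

DIST1, BORDER

At DIST1: longest match for 80.79.101.17 is 80.64.0.0/12 -> BORDER
At BORDER: longest match for 80.79.101.17 is 80.79.0.0/17 -> LAN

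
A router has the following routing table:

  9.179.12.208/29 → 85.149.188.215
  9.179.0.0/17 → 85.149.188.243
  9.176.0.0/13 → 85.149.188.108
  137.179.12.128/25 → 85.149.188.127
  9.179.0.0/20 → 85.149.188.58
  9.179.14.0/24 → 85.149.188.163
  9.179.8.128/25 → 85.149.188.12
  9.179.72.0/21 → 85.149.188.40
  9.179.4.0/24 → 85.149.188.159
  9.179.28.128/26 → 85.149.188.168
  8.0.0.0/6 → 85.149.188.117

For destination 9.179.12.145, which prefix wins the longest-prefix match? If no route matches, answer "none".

9.179.0.0/20

Entries matching 9.179.12.145:
  8.0.0.0/6 (8.0.0.0 - 11.255.255.255)
  9.176.0.0/13 (9.176.0.0 - 9.183.255.255)
  9.179.0.0/17 (9.179.0.0 - 9.179.127.255)
  9.179.0.0/20 (9.179.0.0 - 9.179.15.255)
Most specific is 9.179.0.0/20.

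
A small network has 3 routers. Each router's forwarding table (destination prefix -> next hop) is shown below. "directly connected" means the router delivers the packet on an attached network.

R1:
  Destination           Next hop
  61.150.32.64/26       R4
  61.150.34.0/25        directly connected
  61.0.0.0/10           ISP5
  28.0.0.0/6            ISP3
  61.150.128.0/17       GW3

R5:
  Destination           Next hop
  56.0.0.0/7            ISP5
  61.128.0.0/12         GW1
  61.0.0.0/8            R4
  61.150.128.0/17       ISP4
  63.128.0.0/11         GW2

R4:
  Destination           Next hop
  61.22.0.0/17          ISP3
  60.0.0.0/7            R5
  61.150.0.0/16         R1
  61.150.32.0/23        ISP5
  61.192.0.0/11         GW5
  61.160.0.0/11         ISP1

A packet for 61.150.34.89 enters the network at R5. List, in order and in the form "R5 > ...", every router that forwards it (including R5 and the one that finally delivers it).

R5 > R4 > R1

At R5: longest match for 61.150.34.89 is 61.0.0.0/8 -> R4
At R4: longest match for 61.150.34.89 is 61.150.0.0/16 -> R1
At R1: longest match for 61.150.34.89 is 61.150.34.0/25 -> directly connected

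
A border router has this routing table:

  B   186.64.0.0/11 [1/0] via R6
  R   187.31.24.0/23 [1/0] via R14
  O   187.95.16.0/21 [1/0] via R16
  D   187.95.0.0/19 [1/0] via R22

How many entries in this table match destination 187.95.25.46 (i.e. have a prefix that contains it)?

Prefixes containing 187.95.25.46:
  187.95.0.0/19 (187.95.0.0 - 187.95.31.255)
Total matching entries: 1.

1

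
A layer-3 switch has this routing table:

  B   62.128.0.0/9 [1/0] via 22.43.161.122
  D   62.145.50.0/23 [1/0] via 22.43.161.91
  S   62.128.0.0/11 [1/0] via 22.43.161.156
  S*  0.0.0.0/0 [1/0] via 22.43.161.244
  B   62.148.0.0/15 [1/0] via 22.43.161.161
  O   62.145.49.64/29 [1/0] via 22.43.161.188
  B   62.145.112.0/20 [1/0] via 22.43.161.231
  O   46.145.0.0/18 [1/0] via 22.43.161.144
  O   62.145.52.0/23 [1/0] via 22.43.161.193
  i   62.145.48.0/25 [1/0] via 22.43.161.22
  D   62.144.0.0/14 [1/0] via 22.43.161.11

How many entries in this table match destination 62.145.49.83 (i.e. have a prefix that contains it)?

4

Prefixes containing 62.145.49.83:
  0.0.0.0/0 (default, matches everything)
  62.128.0.0/9 (62.128.0.0 - 62.255.255.255)
  62.128.0.0/11 (62.128.0.0 - 62.159.255.255)
  62.144.0.0/14 (62.144.0.0 - 62.147.255.255)
Total matching entries: 4.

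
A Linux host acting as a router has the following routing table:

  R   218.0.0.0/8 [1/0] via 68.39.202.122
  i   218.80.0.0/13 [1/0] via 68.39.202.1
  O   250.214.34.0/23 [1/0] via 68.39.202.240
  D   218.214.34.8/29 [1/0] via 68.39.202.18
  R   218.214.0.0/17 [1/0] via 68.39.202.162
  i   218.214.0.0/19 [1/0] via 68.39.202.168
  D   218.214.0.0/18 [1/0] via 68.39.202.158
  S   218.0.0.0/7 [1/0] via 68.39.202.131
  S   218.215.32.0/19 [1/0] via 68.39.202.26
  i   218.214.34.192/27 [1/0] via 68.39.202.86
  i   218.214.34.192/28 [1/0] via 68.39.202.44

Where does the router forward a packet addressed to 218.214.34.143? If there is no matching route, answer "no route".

68.39.202.158

Routes whose prefix contains 218.214.34.143:
  218.0.0.0/7 (218.0.0.0 - 219.255.255.255) -> 68.39.202.131
  218.0.0.0/8 (218.0.0.0 - 218.255.255.255) -> 68.39.202.122
  218.214.0.0/17 (218.214.0.0 - 218.214.127.255) -> 68.39.202.162
  218.214.0.0/18 (218.214.0.0 - 218.214.63.255) -> 68.39.202.158
More-specific entries that do NOT match:
  218.214.34.8/29 (218.214.34.8 - 218.214.34.15) does not contain 218.214.34.143
  218.214.34.192/28 (218.214.34.192 - 218.214.34.207) does not contain 218.214.34.143
  218.214.34.192/27 (218.214.34.192 - 218.214.34.223) does not contain 218.214.34.143
  250.214.34.0/23 (250.214.34.0 - 250.214.35.255) does not contain 218.214.34.143
  218.214.0.0/19 (218.214.0.0 - 218.214.31.255) does not contain 218.214.34.143
  218.215.32.0/19 (218.215.32.0 - 218.215.63.255) does not contain 218.214.34.143
Longest matching prefix is /18 -> next hop 68.39.202.158.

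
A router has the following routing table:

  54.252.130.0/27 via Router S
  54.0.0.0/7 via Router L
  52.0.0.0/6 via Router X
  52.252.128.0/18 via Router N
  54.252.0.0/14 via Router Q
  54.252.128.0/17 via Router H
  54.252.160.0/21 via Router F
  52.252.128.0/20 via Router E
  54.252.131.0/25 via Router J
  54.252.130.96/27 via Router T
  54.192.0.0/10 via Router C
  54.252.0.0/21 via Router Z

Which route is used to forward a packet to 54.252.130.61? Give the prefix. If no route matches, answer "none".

54.252.128.0/17

Entries matching 54.252.130.61:
  52.0.0.0/6 (52.0.0.0 - 55.255.255.255)
  54.0.0.0/7 (54.0.0.0 - 55.255.255.255)
  54.192.0.0/10 (54.192.0.0 - 54.255.255.255)
  54.252.0.0/14 (54.252.0.0 - 54.255.255.255)
  54.252.128.0/17 (54.252.128.0 - 54.252.255.255)
Most specific is 54.252.128.0/17.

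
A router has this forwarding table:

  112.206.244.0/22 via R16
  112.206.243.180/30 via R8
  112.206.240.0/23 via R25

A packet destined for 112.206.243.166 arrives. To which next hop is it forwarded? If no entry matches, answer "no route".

no route

No entry's prefix contains 112.206.243.166; there is no default route.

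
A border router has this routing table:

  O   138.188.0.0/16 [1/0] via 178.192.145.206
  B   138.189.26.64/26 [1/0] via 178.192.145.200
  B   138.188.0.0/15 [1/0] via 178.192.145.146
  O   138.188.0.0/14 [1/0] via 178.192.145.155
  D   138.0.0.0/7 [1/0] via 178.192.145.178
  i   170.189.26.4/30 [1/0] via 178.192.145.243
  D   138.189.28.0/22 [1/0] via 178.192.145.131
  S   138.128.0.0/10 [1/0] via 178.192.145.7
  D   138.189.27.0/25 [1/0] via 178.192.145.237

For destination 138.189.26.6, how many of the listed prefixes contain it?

Prefixes containing 138.189.26.6:
  138.0.0.0/7 (138.0.0.0 - 139.255.255.255)
  138.128.0.0/10 (138.128.0.0 - 138.191.255.255)
  138.188.0.0/14 (138.188.0.0 - 138.191.255.255)
  138.188.0.0/15 (138.188.0.0 - 138.189.255.255)
Total matching entries: 4.

4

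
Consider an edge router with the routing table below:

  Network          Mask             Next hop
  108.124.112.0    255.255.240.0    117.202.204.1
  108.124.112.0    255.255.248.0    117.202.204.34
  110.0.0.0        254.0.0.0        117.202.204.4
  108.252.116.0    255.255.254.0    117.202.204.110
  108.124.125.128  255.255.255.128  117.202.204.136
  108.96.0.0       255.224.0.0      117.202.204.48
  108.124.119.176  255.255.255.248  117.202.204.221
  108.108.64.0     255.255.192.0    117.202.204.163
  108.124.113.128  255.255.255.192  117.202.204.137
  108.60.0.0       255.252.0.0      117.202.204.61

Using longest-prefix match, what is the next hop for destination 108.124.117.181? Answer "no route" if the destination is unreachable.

117.202.204.34

Routes whose prefix contains 108.124.117.181:
  108.96.0.0/11 (108.96.0.0 - 108.127.255.255) -> 117.202.204.48
  108.124.112.0/20 (108.124.112.0 - 108.124.127.255) -> 117.202.204.1
  108.124.112.0/21 (108.124.112.0 - 108.124.119.255) -> 117.202.204.34
More-specific entries that do NOT match:
  108.124.119.176/29 (108.124.119.176 - 108.124.119.183) does not contain 108.124.117.181
  108.124.113.128/26 (108.124.113.128 - 108.124.113.191) does not contain 108.124.117.181
  108.124.125.128/25 (108.124.125.128 - 108.124.125.255) does not contain 108.124.117.181
  108.252.116.0/23 (108.252.116.0 - 108.252.117.255) does not contain 108.124.117.181
Longest matching prefix is /21 -> next hop 117.202.204.34.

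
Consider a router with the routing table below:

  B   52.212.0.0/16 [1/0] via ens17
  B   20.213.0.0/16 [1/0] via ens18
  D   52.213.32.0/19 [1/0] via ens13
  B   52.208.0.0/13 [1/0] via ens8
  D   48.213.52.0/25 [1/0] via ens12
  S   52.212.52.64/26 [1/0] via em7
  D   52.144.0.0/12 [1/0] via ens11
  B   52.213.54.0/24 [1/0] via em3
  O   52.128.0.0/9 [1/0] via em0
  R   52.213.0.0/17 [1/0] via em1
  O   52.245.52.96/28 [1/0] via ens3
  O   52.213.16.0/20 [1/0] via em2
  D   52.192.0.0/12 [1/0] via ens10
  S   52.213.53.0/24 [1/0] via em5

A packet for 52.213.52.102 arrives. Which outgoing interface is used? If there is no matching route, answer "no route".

Routes whose prefix contains 52.213.52.102:
  52.128.0.0/9 (52.128.0.0 - 52.255.255.255) -> em0
  52.208.0.0/13 (52.208.0.0 - 52.215.255.255) -> ens8
  52.213.0.0/17 (52.213.0.0 - 52.213.127.255) -> em1
  52.213.32.0/19 (52.213.32.0 - 52.213.63.255) -> ens13
More-specific entries that do NOT match:
  52.245.52.96/28 (52.245.52.96 - 52.245.52.111) does not contain 52.213.52.102
  52.212.52.64/26 (52.212.52.64 - 52.212.52.127) does not contain 52.213.52.102
  48.213.52.0/25 (48.213.52.0 - 48.213.52.127) does not contain 52.213.52.102
  52.213.54.0/24 (52.213.54.0 - 52.213.54.255) does not contain 52.213.52.102
  52.213.53.0/24 (52.213.53.0 - 52.213.53.255) does not contain 52.213.52.102
  52.213.16.0/20 (52.213.16.0 - 52.213.31.255) does not contain 52.213.52.102
Longest matching prefix is /19 -> interface ens13.

ens13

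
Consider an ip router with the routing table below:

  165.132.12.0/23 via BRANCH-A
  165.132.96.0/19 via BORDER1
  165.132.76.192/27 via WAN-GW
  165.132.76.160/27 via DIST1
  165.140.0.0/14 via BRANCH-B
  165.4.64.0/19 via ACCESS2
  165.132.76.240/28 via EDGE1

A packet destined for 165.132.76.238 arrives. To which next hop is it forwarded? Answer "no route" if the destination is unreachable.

no route

No entry's prefix contains 165.132.76.238; there is no default route.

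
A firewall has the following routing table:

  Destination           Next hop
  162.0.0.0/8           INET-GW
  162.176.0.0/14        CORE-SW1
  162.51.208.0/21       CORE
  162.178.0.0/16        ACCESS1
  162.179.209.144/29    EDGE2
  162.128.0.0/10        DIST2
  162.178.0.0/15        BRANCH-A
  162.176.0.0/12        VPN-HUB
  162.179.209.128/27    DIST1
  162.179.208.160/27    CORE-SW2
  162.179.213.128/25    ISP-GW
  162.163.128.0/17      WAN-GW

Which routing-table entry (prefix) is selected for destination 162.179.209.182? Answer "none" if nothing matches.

Entries matching 162.179.209.182:
  162.0.0.0/8 (162.0.0.0 - 162.255.255.255)
  162.128.0.0/10 (162.128.0.0 - 162.191.255.255)
  162.176.0.0/12 (162.176.0.0 - 162.191.255.255)
  162.176.0.0/14 (162.176.0.0 - 162.179.255.255)
  162.178.0.0/15 (162.178.0.0 - 162.179.255.255)
Most specific is 162.178.0.0/15.

162.178.0.0/15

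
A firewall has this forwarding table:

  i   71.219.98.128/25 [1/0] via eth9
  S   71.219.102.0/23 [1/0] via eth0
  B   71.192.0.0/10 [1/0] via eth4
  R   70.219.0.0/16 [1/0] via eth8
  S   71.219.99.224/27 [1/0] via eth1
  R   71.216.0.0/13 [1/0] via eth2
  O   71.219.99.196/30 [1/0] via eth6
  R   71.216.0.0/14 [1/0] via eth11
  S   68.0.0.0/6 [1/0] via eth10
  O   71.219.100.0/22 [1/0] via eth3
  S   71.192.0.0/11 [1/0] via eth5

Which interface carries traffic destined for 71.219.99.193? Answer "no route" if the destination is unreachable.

eth11

Routes whose prefix contains 71.219.99.193:
  68.0.0.0/6 (68.0.0.0 - 71.255.255.255) -> eth10
  71.192.0.0/10 (71.192.0.0 - 71.255.255.255) -> eth4
  71.192.0.0/11 (71.192.0.0 - 71.223.255.255) -> eth5
  71.216.0.0/13 (71.216.0.0 - 71.223.255.255) -> eth2
  71.216.0.0/14 (71.216.0.0 - 71.219.255.255) -> eth11
More-specific entries that do NOT match:
  71.219.99.196/30 (71.219.99.196 - 71.219.99.199) does not contain 71.219.99.193
  71.219.99.224/27 (71.219.99.224 - 71.219.99.255) does not contain 71.219.99.193
  71.219.98.128/25 (71.219.98.128 - 71.219.98.255) does not contain 71.219.99.193
  71.219.102.0/23 (71.219.102.0 - 71.219.103.255) does not contain 71.219.99.193
  71.219.100.0/22 (71.219.100.0 - 71.219.103.255) does not contain 71.219.99.193
  70.219.0.0/16 (70.219.0.0 - 70.219.255.255) does not contain 71.219.99.193
Longest matching prefix is /14 -> interface eth11.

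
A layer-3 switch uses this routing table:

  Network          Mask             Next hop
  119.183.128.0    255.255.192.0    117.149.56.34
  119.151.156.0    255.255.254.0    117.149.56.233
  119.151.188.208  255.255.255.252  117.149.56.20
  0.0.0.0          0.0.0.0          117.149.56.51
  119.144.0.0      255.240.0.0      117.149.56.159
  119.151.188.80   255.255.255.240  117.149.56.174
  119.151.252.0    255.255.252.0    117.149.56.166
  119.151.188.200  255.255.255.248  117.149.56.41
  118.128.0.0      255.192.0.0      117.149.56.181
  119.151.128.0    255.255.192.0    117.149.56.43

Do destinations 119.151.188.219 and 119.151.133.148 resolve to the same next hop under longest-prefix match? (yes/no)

yes

119.151.188.219: longest match 119.151.128.0/18 -> 117.149.56.43
119.151.133.148: longest match 119.151.128.0/18 -> 117.149.56.43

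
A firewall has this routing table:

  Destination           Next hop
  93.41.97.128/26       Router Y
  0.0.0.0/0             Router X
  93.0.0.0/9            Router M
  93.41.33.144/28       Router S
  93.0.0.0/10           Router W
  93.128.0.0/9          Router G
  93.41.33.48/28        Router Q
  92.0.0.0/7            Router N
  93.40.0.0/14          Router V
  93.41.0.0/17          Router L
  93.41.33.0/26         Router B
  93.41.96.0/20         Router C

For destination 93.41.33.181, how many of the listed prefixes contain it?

6

Prefixes containing 93.41.33.181:
  0.0.0.0/0 (default, matches everything)
  92.0.0.0/7 (92.0.0.0 - 93.255.255.255)
  93.0.0.0/9 (93.0.0.0 - 93.127.255.255)
  93.0.0.0/10 (93.0.0.0 - 93.63.255.255)
  93.40.0.0/14 (93.40.0.0 - 93.43.255.255)
  93.41.0.0/17 (93.41.0.0 - 93.41.127.255)
Total matching entries: 6.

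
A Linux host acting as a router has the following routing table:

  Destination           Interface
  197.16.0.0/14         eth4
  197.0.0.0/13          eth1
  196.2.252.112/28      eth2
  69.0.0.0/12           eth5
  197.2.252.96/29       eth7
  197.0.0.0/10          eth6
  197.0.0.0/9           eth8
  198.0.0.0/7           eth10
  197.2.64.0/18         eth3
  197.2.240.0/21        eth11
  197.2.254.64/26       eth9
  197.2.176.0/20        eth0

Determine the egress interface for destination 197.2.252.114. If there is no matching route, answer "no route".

eth1

Routes whose prefix contains 197.2.252.114:
  197.0.0.0/9 (197.0.0.0 - 197.127.255.255) -> eth8
  197.0.0.0/10 (197.0.0.0 - 197.63.255.255) -> eth6
  197.0.0.0/13 (197.0.0.0 - 197.7.255.255) -> eth1
More-specific entries that do NOT match:
  197.2.252.96/29 (197.2.252.96 - 197.2.252.103) does not contain 197.2.252.114
  196.2.252.112/28 (196.2.252.112 - 196.2.252.127) does not contain 197.2.252.114
  197.2.254.64/26 (197.2.254.64 - 197.2.254.127) does not contain 197.2.252.114
  197.2.240.0/21 (197.2.240.0 - 197.2.247.255) does not contain 197.2.252.114
  197.2.176.0/20 (197.2.176.0 - 197.2.191.255) does not contain 197.2.252.114
  197.2.64.0/18 (197.2.64.0 - 197.2.127.255) does not contain 197.2.252.114
  197.16.0.0/14 (197.16.0.0 - 197.19.255.255) does not contain 197.2.252.114
Longest matching prefix is /13 -> interface eth1.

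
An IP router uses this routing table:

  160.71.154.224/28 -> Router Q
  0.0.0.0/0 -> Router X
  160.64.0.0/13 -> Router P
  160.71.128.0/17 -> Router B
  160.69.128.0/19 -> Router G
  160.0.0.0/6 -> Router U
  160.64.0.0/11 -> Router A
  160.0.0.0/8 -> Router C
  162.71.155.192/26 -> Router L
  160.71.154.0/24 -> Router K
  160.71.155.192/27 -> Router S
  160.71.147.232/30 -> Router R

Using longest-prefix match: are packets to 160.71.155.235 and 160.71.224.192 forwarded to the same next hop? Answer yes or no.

yes

160.71.155.235: longest match 160.71.128.0/17 -> Router B
160.71.224.192: longest match 160.71.128.0/17 -> Router B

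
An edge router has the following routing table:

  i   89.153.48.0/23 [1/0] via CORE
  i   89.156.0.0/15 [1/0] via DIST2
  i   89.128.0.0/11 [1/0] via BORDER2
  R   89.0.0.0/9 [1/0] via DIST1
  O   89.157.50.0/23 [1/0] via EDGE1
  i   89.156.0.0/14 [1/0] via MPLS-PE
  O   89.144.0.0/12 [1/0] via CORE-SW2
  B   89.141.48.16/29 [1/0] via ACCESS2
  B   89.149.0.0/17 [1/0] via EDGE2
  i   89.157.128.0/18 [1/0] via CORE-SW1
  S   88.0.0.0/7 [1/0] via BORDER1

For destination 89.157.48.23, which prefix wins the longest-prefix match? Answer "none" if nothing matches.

89.156.0.0/15

Entries matching 89.157.48.23:
  88.0.0.0/7 (88.0.0.0 - 89.255.255.255)
  89.128.0.0/11 (89.128.0.0 - 89.159.255.255)
  89.144.0.0/12 (89.144.0.0 - 89.159.255.255)
  89.156.0.0/14 (89.156.0.0 - 89.159.255.255)
  89.156.0.0/15 (89.156.0.0 - 89.157.255.255)
Most specific is 89.156.0.0/15.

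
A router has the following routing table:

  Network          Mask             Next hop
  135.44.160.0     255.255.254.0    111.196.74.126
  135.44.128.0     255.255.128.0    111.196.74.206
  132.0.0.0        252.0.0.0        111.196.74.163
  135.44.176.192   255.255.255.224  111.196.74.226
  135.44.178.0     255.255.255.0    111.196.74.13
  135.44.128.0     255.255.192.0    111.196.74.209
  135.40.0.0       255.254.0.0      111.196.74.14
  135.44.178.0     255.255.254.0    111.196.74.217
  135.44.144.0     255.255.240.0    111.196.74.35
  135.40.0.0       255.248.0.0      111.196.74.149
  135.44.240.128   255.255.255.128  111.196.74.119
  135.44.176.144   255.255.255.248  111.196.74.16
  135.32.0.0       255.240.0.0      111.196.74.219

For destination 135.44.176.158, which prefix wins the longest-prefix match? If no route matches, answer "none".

Entries matching 135.44.176.158:
  132.0.0.0/6 (132.0.0.0 - 135.255.255.255)
  135.32.0.0/12 (135.32.0.0 - 135.47.255.255)
  135.40.0.0/13 (135.40.0.0 - 135.47.255.255)
  135.44.128.0/17 (135.44.128.0 - 135.44.255.255)
  135.44.128.0/18 (135.44.128.0 - 135.44.191.255)
Most specific is 135.44.128.0/18.

135.44.128.0/18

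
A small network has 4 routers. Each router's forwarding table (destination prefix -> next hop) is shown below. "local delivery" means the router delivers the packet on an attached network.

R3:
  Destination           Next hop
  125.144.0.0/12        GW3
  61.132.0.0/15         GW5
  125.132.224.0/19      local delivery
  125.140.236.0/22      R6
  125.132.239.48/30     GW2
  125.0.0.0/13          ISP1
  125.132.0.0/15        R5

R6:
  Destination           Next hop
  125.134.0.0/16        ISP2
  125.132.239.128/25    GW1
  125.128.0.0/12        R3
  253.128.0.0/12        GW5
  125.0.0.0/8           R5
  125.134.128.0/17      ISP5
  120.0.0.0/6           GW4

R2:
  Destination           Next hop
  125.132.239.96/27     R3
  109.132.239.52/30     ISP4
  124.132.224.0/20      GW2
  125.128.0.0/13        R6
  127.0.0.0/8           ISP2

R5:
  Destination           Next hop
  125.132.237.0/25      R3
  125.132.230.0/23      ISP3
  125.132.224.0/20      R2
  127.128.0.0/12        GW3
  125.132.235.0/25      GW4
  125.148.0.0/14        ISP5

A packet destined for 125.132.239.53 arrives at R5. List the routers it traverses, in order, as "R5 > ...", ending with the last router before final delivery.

At R5: longest match for 125.132.239.53 is 125.132.224.0/20 -> R2
At R2: longest match for 125.132.239.53 is 125.128.0.0/13 -> R6
At R6: longest match for 125.132.239.53 is 125.128.0.0/12 -> R3
At R3: longest match for 125.132.239.53 is 125.132.224.0/19 -> local delivery

R5 > R2 > R6 > R3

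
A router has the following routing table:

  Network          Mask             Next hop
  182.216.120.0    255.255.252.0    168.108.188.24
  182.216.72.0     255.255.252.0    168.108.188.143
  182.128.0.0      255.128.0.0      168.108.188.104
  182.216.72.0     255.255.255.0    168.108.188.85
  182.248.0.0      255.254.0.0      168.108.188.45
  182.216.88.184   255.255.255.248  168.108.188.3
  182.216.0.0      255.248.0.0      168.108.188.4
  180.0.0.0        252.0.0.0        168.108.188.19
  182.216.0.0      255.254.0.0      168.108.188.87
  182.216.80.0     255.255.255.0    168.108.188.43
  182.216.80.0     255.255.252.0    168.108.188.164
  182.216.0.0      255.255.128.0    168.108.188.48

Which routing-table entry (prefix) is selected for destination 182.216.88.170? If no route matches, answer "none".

182.216.0.0/17

Entries matching 182.216.88.170:
  180.0.0.0/6 (180.0.0.0 - 183.255.255.255)
  182.128.0.0/9 (182.128.0.0 - 182.255.255.255)
  182.216.0.0/13 (182.216.0.0 - 182.223.255.255)
  182.216.0.0/15 (182.216.0.0 - 182.217.255.255)
  182.216.0.0/17 (182.216.0.0 - 182.216.127.255)
Most specific is 182.216.0.0/17.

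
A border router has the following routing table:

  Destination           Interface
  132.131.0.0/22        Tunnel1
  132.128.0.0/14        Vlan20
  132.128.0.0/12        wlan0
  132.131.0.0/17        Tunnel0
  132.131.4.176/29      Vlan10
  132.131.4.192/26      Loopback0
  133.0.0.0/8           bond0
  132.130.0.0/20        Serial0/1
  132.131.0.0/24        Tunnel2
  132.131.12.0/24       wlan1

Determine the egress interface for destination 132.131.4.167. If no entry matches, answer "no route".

Tunnel0

Routes whose prefix contains 132.131.4.167:
  132.128.0.0/12 (132.128.0.0 - 132.143.255.255) -> wlan0
  132.128.0.0/14 (132.128.0.0 - 132.131.255.255) -> Vlan20
  132.131.0.0/17 (132.131.0.0 - 132.131.127.255) -> Tunnel0
More-specific entries that do NOT match:
  132.131.4.176/29 (132.131.4.176 - 132.131.4.183) does not contain 132.131.4.167
  132.131.4.192/26 (132.131.4.192 - 132.131.4.255) does not contain 132.131.4.167
  132.131.0.0/24 (132.131.0.0 - 132.131.0.255) does not contain 132.131.4.167
  132.131.12.0/24 (132.131.12.0 - 132.131.12.255) does not contain 132.131.4.167
  132.131.0.0/22 (132.131.0.0 - 132.131.3.255) does not contain 132.131.4.167
  132.130.0.0/20 (132.130.0.0 - 132.130.15.255) does not contain 132.131.4.167
Longest matching prefix is /17 -> interface Tunnel0.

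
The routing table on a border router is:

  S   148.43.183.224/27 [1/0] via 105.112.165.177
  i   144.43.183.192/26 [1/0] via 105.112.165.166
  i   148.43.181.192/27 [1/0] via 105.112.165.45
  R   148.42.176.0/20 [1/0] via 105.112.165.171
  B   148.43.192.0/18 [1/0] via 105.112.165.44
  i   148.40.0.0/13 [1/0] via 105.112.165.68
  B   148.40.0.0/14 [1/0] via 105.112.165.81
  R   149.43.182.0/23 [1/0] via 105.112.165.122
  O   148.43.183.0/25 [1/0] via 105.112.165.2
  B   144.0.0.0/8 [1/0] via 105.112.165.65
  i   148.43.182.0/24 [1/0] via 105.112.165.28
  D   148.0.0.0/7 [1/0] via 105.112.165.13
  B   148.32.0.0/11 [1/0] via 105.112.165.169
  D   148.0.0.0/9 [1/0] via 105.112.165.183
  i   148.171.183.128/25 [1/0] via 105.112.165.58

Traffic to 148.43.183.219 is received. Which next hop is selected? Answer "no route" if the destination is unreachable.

105.112.165.81

Routes whose prefix contains 148.43.183.219:
  148.0.0.0/7 (148.0.0.0 - 149.255.255.255) -> 105.112.165.13
  148.0.0.0/9 (148.0.0.0 - 148.127.255.255) -> 105.112.165.183
  148.32.0.0/11 (148.32.0.0 - 148.63.255.255) -> 105.112.165.169
  148.40.0.0/13 (148.40.0.0 - 148.47.255.255) -> 105.112.165.68
  148.40.0.0/14 (148.40.0.0 - 148.43.255.255) -> 105.112.165.81
More-specific entries that do NOT match:
  148.43.183.224/27 (148.43.183.224 - 148.43.183.255) does not contain 148.43.183.219
  148.43.181.192/27 (148.43.181.192 - 148.43.181.223) does not contain 148.43.183.219
  144.43.183.192/26 (144.43.183.192 - 144.43.183.255) does not contain 148.43.183.219
  148.43.183.0/25 (148.43.183.0 - 148.43.183.127) does not contain 148.43.183.219
  148.171.183.128/25 (148.171.183.128 - 148.171.183.255) does not contain 148.43.183.219
  148.43.182.0/24 (148.43.182.0 - 148.43.182.255) does not contain 148.43.183.219
  149.43.182.0/23 (149.43.182.0 - 149.43.183.255) does not contain 148.43.183.219
  148.42.176.0/20 (148.42.176.0 - 148.42.191.255) does not contain 148.43.183.219
  148.43.192.0/18 (148.43.192.0 - 148.43.255.255) does not contain 148.43.183.219
Longest matching prefix is /14 -> next hop 105.112.165.81.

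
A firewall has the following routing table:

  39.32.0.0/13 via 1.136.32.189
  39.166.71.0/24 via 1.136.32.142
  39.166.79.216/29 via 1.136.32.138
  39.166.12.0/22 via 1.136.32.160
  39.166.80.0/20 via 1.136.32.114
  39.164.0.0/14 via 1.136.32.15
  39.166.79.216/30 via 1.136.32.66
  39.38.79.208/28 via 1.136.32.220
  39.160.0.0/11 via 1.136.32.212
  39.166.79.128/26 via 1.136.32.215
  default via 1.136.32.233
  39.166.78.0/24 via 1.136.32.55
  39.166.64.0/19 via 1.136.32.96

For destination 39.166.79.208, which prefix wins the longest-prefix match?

39.166.64.0/19

Entries matching 39.166.79.208:
  0.0.0.0/0 (default, matches everything)
  39.160.0.0/11 (39.160.0.0 - 39.191.255.255)
  39.164.0.0/14 (39.164.0.0 - 39.167.255.255)
  39.166.64.0/19 (39.166.64.0 - 39.166.95.255)
Most specific is 39.166.64.0/19.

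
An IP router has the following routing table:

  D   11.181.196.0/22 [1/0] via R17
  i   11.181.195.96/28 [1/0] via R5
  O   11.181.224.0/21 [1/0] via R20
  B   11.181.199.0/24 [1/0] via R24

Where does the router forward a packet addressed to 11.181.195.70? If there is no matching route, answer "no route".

no route

No entry's prefix contains 11.181.195.70; there is no default route.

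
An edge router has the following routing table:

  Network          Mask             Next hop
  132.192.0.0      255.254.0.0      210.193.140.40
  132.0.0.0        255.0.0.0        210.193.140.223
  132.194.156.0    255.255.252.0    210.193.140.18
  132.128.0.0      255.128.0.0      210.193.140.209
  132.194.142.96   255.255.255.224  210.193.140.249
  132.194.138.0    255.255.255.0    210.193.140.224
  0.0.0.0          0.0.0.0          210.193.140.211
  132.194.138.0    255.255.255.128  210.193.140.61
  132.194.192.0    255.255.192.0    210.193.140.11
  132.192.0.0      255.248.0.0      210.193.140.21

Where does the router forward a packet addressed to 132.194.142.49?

210.193.140.21

Routes whose prefix contains 132.194.142.49:
  0.0.0.0/0 (default, matches everything) -> 210.193.140.211
  132.0.0.0/8 (132.0.0.0 - 132.255.255.255) -> 210.193.140.223
  132.128.0.0/9 (132.128.0.0 - 132.255.255.255) -> 210.193.140.209
  132.192.0.0/13 (132.192.0.0 - 132.199.255.255) -> 210.193.140.21
More-specific entries that do NOT match:
  132.194.142.96/27 (132.194.142.96 - 132.194.142.127) does not contain 132.194.142.49
  132.194.138.0/25 (132.194.138.0 - 132.194.138.127) does not contain 132.194.142.49
  132.194.138.0/24 (132.194.138.0 - 132.194.138.255) does not contain 132.194.142.49
  132.194.156.0/22 (132.194.156.0 - 132.194.159.255) does not contain 132.194.142.49
  132.194.192.0/18 (132.194.192.0 - 132.194.255.255) does not contain 132.194.142.49
  132.192.0.0/15 (132.192.0.0 - 132.193.255.255) does not contain 132.194.142.49
Longest matching prefix is /13 -> next hop 210.193.140.21.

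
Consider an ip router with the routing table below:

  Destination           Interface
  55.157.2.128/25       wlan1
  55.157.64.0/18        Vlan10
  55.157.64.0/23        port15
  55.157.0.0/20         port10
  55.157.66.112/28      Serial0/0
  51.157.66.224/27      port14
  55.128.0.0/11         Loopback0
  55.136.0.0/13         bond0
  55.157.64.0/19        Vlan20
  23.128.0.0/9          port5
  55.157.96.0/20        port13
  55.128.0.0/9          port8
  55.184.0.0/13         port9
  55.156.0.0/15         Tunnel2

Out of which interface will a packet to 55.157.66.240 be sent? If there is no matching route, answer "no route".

Routes whose prefix contains 55.157.66.240:
  55.128.0.0/9 (55.128.0.0 - 55.255.255.255) -> port8
  55.128.0.0/11 (55.128.0.0 - 55.159.255.255) -> Loopback0
  55.156.0.0/15 (55.156.0.0 - 55.157.255.255) -> Tunnel2
  55.157.64.0/18 (55.157.64.0 - 55.157.127.255) -> Vlan10
  55.157.64.0/19 (55.157.64.0 - 55.157.95.255) -> Vlan20
More-specific entries that do NOT match:
  55.157.66.112/28 (55.157.66.112 - 55.157.66.127) does not contain 55.157.66.240
  51.157.66.224/27 (51.157.66.224 - 51.157.66.255) does not contain 55.157.66.240
  55.157.2.128/25 (55.157.2.128 - 55.157.2.255) does not contain 55.157.66.240
  55.157.64.0/23 (55.157.64.0 - 55.157.65.255) does not contain 55.157.66.240
  55.157.0.0/20 (55.157.0.0 - 55.157.15.255) does not contain 55.157.66.240
  55.157.96.0/20 (55.157.96.0 - 55.157.111.255) does not contain 55.157.66.240
Longest matching prefix is /19 -> interface Vlan20.

Vlan20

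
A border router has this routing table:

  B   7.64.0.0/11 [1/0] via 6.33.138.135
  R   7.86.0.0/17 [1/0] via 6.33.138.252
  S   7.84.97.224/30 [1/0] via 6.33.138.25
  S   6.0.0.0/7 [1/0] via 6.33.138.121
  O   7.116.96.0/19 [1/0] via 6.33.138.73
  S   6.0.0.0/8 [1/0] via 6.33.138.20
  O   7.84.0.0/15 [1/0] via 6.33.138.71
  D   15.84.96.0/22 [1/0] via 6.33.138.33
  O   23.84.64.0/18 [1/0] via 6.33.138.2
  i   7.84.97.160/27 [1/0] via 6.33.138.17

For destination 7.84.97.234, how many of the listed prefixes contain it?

3

Prefixes containing 7.84.97.234:
  6.0.0.0/7 (6.0.0.0 - 7.255.255.255)
  7.64.0.0/11 (7.64.0.0 - 7.95.255.255)
  7.84.0.0/15 (7.84.0.0 - 7.85.255.255)
Total matching entries: 3.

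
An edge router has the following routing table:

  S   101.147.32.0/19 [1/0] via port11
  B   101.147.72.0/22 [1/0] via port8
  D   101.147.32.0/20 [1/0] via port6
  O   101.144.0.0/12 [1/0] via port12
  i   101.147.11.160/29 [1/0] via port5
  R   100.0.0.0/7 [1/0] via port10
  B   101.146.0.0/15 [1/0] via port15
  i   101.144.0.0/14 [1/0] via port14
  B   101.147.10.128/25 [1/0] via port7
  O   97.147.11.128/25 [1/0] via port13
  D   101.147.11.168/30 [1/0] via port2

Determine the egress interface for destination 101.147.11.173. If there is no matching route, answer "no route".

Routes whose prefix contains 101.147.11.173:
  100.0.0.0/7 (100.0.0.0 - 101.255.255.255) -> port10
  101.144.0.0/12 (101.144.0.0 - 101.159.255.255) -> port12
  101.144.0.0/14 (101.144.0.0 - 101.147.255.255) -> port14
  101.146.0.0/15 (101.146.0.0 - 101.147.255.255) -> port15
More-specific entries that do NOT match:
  101.147.11.168/30 (101.147.11.168 - 101.147.11.171) does not contain 101.147.11.173
  101.147.11.160/29 (101.147.11.160 - 101.147.11.167) does not contain 101.147.11.173
  101.147.10.128/25 (101.147.10.128 - 101.147.10.255) does not contain 101.147.11.173
  97.147.11.128/25 (97.147.11.128 - 97.147.11.255) does not contain 101.147.11.173
  101.147.72.0/22 (101.147.72.0 - 101.147.75.255) does not contain 101.147.11.173
  101.147.32.0/20 (101.147.32.0 - 101.147.47.255) does not contain 101.147.11.173
  101.147.32.0/19 (101.147.32.0 - 101.147.63.255) does not contain 101.147.11.173
Longest matching prefix is /15 -> interface port15.

port15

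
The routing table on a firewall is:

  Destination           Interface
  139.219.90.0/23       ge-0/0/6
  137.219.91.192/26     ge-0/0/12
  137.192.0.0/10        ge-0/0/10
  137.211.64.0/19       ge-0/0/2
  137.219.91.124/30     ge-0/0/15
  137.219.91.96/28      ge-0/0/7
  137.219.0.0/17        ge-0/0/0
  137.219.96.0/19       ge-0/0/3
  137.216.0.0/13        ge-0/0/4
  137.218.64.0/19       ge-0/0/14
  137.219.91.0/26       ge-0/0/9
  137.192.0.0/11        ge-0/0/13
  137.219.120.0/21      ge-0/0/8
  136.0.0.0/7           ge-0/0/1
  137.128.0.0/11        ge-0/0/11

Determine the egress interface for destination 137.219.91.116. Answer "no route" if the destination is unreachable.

ge-0/0/0

Routes whose prefix contains 137.219.91.116:
  136.0.0.0/7 (136.0.0.0 - 137.255.255.255) -> ge-0/0/1
  137.192.0.0/10 (137.192.0.0 - 137.255.255.255) -> ge-0/0/10
  137.192.0.0/11 (137.192.0.0 - 137.223.255.255) -> ge-0/0/13
  137.216.0.0/13 (137.216.0.0 - 137.223.255.255) -> ge-0/0/4
  137.219.0.0/17 (137.219.0.0 - 137.219.127.255) -> ge-0/0/0
More-specific entries that do NOT match:
  137.219.91.124/30 (137.219.91.124 - 137.219.91.127) does not contain 137.219.91.116
  137.219.91.96/28 (137.219.91.96 - 137.219.91.111) does not contain 137.219.91.116
  137.219.91.192/26 (137.219.91.192 - 137.219.91.255) does not contain 137.219.91.116
  137.219.91.0/26 (137.219.91.0 - 137.219.91.63) does not contain 137.219.91.116
  139.219.90.0/23 (139.219.90.0 - 139.219.91.255) does not contain 137.219.91.116
  137.219.120.0/21 (137.219.120.0 - 137.219.127.255) does not contain 137.219.91.116
  137.211.64.0/19 (137.211.64.0 - 137.211.95.255) does not contain 137.219.91.116
  137.219.96.0/19 (137.219.96.0 - 137.219.127.255) does not contain 137.219.91.116
  137.218.64.0/19 (137.218.64.0 - 137.218.95.255) does not contain 137.219.91.116
Longest matching prefix is /17 -> interface ge-0/0/0.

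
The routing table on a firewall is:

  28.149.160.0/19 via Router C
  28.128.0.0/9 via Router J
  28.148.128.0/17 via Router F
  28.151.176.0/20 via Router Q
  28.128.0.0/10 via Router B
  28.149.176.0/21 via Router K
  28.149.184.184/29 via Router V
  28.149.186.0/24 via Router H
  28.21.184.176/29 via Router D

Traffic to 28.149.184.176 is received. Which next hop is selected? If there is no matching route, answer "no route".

Router C

Routes whose prefix contains 28.149.184.176:
  28.128.0.0/9 (28.128.0.0 - 28.255.255.255) -> Router J
  28.128.0.0/10 (28.128.0.0 - 28.191.255.255) -> Router B
  28.149.160.0/19 (28.149.160.0 - 28.149.191.255) -> Router C
More-specific entries that do NOT match:
  28.149.184.184/29 (28.149.184.184 - 28.149.184.191) does not contain 28.149.184.176
  28.21.184.176/29 (28.21.184.176 - 28.21.184.183) does not contain 28.149.184.176
  28.149.186.0/24 (28.149.186.0 - 28.149.186.255) does not contain 28.149.184.176
  28.149.176.0/21 (28.149.176.0 - 28.149.183.255) does not contain 28.149.184.176
  28.151.176.0/20 (28.151.176.0 - 28.151.191.255) does not contain 28.149.184.176
Longest matching prefix is /19 -> next hop Router C.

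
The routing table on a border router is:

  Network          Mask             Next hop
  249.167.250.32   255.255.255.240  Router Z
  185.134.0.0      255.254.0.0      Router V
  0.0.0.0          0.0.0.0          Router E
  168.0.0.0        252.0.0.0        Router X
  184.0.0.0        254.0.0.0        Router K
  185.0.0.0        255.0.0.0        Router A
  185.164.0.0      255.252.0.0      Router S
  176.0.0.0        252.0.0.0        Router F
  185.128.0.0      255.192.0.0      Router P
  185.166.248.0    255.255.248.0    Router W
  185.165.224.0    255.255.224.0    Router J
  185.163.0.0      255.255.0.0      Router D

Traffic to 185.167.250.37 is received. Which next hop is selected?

Routes whose prefix contains 185.167.250.37:
  0.0.0.0/0 (default, matches everything) -> Router E
  184.0.0.0/7 (184.0.0.0 - 185.255.255.255) -> Router K
  185.0.0.0/8 (185.0.0.0 - 185.255.255.255) -> Router A
  185.128.0.0/10 (185.128.0.0 - 185.191.255.255) -> Router P
  185.164.0.0/14 (185.164.0.0 - 185.167.255.255) -> Router S
More-specific entries that do NOT match:
  249.167.250.32/28 (249.167.250.32 - 249.167.250.47) does not contain 185.167.250.37
  185.166.248.0/21 (185.166.248.0 - 185.166.255.255) does not contain 185.167.250.37
  185.165.224.0/19 (185.165.224.0 - 185.165.255.255) does not contain 185.167.250.37
  185.163.0.0/16 (185.163.0.0 - 185.163.255.255) does not contain 185.167.250.37
  185.134.0.0/15 (185.134.0.0 - 185.135.255.255) does not contain 185.167.250.37
Longest matching prefix is /14 -> next hop Router S.

Router S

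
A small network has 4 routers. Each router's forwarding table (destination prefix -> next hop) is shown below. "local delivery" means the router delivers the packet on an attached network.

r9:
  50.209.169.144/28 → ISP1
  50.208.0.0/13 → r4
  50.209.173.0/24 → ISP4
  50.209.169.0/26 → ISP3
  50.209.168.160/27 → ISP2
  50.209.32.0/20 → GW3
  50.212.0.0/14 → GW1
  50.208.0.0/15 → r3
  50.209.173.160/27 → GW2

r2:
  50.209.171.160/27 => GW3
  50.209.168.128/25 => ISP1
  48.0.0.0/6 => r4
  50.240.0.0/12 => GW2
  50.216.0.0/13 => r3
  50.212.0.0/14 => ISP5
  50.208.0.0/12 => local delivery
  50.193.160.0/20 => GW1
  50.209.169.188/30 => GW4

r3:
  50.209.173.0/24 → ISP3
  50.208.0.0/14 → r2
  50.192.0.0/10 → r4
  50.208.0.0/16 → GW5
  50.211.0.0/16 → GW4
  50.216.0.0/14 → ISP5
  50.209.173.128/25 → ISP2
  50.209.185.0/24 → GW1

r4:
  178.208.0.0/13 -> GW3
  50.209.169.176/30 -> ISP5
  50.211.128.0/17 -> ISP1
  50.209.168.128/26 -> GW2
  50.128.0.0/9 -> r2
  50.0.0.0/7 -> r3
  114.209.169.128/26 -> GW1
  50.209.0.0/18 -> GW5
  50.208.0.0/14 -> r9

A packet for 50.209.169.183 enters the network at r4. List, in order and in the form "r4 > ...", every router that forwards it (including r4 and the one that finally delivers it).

At r4: longest match for 50.209.169.183 is 50.208.0.0/14 -> r9
At r9: longest match for 50.209.169.183 is 50.208.0.0/15 -> r3
At r3: longest match for 50.209.169.183 is 50.208.0.0/14 -> r2
At r2: longest match for 50.209.169.183 is 50.208.0.0/12 -> local delivery

r4 > r9 > r3 > r2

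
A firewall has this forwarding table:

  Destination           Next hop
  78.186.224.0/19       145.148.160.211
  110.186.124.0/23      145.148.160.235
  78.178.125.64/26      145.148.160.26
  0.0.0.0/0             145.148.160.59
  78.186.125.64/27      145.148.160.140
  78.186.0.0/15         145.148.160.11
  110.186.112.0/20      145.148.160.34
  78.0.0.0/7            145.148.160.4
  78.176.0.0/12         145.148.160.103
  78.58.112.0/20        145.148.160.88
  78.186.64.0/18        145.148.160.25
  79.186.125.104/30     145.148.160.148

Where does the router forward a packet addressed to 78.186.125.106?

145.148.160.25

Routes whose prefix contains 78.186.125.106:
  0.0.0.0/0 (default, matches everything) -> 145.148.160.59
  78.0.0.0/7 (78.0.0.0 - 79.255.255.255) -> 145.148.160.4
  78.176.0.0/12 (78.176.0.0 - 78.191.255.255) -> 145.148.160.103
  78.186.0.0/15 (78.186.0.0 - 78.187.255.255) -> 145.148.160.11
  78.186.64.0/18 (78.186.64.0 - 78.186.127.255) -> 145.148.160.25
More-specific entries that do NOT match:
  79.186.125.104/30 (79.186.125.104 - 79.186.125.107) does not contain 78.186.125.106
  78.186.125.64/27 (78.186.125.64 - 78.186.125.95) does not contain 78.186.125.106
  78.178.125.64/26 (78.178.125.64 - 78.178.125.127) does not contain 78.186.125.106
  110.186.124.0/23 (110.186.124.0 - 110.186.125.255) does not contain 78.186.125.106
  110.186.112.0/20 (110.186.112.0 - 110.186.127.255) does not contain 78.186.125.106
  78.58.112.0/20 (78.58.112.0 - 78.58.127.255) does not contain 78.186.125.106
  78.186.224.0/19 (78.186.224.0 - 78.186.255.255) does not contain 78.186.125.106
Longest matching prefix is /18 -> next hop 145.148.160.25.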